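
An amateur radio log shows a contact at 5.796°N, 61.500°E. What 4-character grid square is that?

MJ05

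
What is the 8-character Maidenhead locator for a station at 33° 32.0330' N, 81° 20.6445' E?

Offset from 180°W / 90°S: lon 261.34407°, lat 123.53388°.
Field: lon ⌊261.34407/20⌋ = 13 → N; lat ⌊123.53388/10⌋ = 12 → M.
Square: lon ⌊1.34407/2⌋ = 0; lat ⌊3.53388/1⌋ = 3.
Subsquare: lon ⌊1.34407/0.0833333⌋ = 16 → q; lat ⌊0.53388/0.0416667⌋ = 12 → m.
Extended square: lon ⌊0.01074/0.00833333⌋ = 1; lat ⌊0.03388/0.00416667⌋ = 8.

NM03qm18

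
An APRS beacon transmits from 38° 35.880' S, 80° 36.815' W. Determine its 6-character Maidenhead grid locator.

EF91qj

Offset from 180°W / 90°S: lon 99.3864°, lat 51.4020°.
Field: 99.3864/20 → 4 → E, 51.4020/10 → 5 → F; chars EF.
Square: 19.3864/2 → 9, 1.4020/1 → 1; chars 91.
Subsquare: 1.3864/0.0833333 → 16 → q, 0.4020/0.0416667 → 9 → j; chars qj.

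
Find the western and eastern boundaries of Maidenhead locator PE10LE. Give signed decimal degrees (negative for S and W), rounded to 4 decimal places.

122.9167, 123.0000

Field P=15, E=4: +15·20° lon, +4·10° lat → SW at lon 120°, lat -50°.
Square 1, 0: +1·2° lon, +0·1° lat → SW at lon 122°, lat -50°.
Subsquare l=11, e=4: +11·0.0833333° lon, +4·0.0416667° lat → SW at lon 122.917°, lat -49.8333°.
Cell spans 0.0833333° lon × 0.0416667° lat.
west 122.9167, east 123.0000.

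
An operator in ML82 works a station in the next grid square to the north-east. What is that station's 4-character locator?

Longitude square 8; +1 → 9.
Latitude square 2; +1 → 3.

ML93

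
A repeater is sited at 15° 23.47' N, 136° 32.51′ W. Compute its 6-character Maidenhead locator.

Offset from 180°W / 90°S: lon 43.4582°, lat 105.3912°.
Field: 43.4582/20 → 2 → C, 105.3912/10 → 10 → K; chars CK.
Square: 3.4582/2 → 1, 5.3912/1 → 5; chars 15.
Subsquare: 1.4582/0.0833333 → 17 → r, 0.3912/0.0416667 → 9 → j; chars rj.

CK15rj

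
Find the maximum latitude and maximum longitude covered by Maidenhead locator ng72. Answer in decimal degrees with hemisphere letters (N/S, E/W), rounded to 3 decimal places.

27.000° S, 96.000° E

Field N=13, G=6: +13·20° lon, +6·10° lat → SW at lon 80°, lat -30°.
Square 7, 2: +7·2° lon, +2·1° lat → SW at lon 94°, lat -28°.
Cell spans 2° lon × 1° lat. NE corner is SW corner plus one full cell.
latitude 27.000° S, longitude 96.000° E.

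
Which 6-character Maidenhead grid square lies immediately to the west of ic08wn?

IC08vn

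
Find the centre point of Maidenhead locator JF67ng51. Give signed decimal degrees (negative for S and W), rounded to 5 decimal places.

Field J=9, F=5: +9·20° lon, +5·10° lat → SW at lon 0°, lat -40°.
Square 6, 7: +6·2° lon, +7·1° lat → SW at lon 12°, lat -33°.
Subsquare n=13, g=6: +13·0.0833333° lon, +6·0.0416667° lat → SW at lon 13.0833°, lat -32.75°.
Extended square 5, 1: +5·0.00833333° lon, +1·0.00416667° lat → SW at lon 13.125°, lat -32.7458°.
Cell spans 0.00833333° lon × 0.00416667° lat. Centre is SW corner plus half of each.
latitude -32.74375, longitude 13.12917.

-32.74375, 13.12917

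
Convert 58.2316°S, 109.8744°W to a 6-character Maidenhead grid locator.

Offset from 180°W / 90°S: lon 70.1256°, lat 31.7684°.
Field: 70.1256/20 → 3 → D, 31.7684/10 → 3 → D; chars DD.
Square: 10.1256/2 → 5, 1.7684/1 → 1; chars 51.
Subsquare: 0.1256/0.0833333 → 1 → b, 0.7684/0.0416667 → 18 → s; chars bs.

DD51bs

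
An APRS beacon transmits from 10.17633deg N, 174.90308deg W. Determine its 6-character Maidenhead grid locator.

Offset from 180°W / 90°S: lon 5.0969°, lat 100.1763°.
Field: lon ⌊5.0969/20⌋ = 0 → A; lat ⌊100.1763/10⌋ = 10 → K.
Square: lon ⌊5.0969/2⌋ = 2; lat ⌊0.1763/1⌋ = 0.
Subsquare: lon ⌊1.0969/0.0833333⌋ = 13 → n; lat ⌊0.1763/0.0416667⌋ = 4 → e.

AK20ne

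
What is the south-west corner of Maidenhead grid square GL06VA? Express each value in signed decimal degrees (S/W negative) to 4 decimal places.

Field G=6, L=11: +6·20° lon, +11·10° lat → SW at lon -60°, lat 20°.
Square 0, 6: +0·2° lon, +6·1° lat → SW at lon -60°, lat 26°.
Subsquare v=21, a=0: +21·0.0833333° lon, +0·0.0416667° lat → SW at lon -58.25°, lat 26°.
latitude 26.0000, longitude -58.2500.

26.0000, -58.2500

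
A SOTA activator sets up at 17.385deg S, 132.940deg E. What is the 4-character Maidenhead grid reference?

Offset from 180°W / 90°S: lon 312.94°, lat 72.61°.
Field: 312.94/20 → 15 → P, 72.61/10 → 7 → H; chars PH.
Square: 12.94/2 → 6, 2.61/1 → 2; chars 62.

PH62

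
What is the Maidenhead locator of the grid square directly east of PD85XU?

PD95au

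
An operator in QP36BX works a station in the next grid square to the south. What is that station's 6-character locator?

QP36bw

Latitude subsquare x = 23; −1 → 22 = w.
The longitude characters are unchanged.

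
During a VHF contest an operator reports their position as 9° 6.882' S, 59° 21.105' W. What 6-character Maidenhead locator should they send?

GI00hv

Offset from 180°W / 90°S: lon 120.6482°, lat 80.8853°.
Field (20°×10°, letters A–R): 120.6482/20 → 6 → G, 80.8853/10 → 8 → I; chars GI.
Square (2°×1°, digits 0–9): 0.6482/2 → 0, 0.8853/1 → 0; chars 00.
Subsquare (5′×2.5′, letters a–x): 0.6482/0.0833333 → 7 → h, 0.8853/0.0416667 → 21 → v; chars hv.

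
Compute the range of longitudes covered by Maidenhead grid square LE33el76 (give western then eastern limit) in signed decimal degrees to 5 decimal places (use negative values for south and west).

46.39167, 46.40000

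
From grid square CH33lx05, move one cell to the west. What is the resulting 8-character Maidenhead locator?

CH33kx95

Longitude extended square 0; −1 → -1, wraps to 9, carry into subsquare.
Longitude subsquare l = 11; −1 → 10 = k.
The latitude characters are unchanged.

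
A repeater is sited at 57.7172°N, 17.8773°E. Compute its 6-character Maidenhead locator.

Offset from 180°W / 90°S: lon 197.8773°, lat 147.7172°.
Field (20°×10°, letters A–R): lon ⌊197.8773/20⌋ = 9 → J; lat ⌊147.7172/10⌋ = 14 → O.
Square (2°×1°, digits 0–9): lon ⌊17.8773/2⌋ = 8; lat ⌊7.7172/1⌋ = 7.
Subsquare (5′×2.5′, letters a–x): lon ⌊1.8773/0.0833333⌋ = 22 → w; lat ⌊0.7172/0.0416667⌋ = 17 → r.

JO87wr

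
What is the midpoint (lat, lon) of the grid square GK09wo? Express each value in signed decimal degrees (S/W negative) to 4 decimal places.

19.6042, -58.1250

Field G=6, K=10: +6·20° lon, +10·10° lat → SW at lon -60°, lat 10°.
Square 0, 9: +0·2° lon, +9·1° lat → SW at lon -60°, lat 19°.
Subsquare w=22, o=14: +22·0.0833333° lon, +14·0.0416667° lat → SW at lon -58.1667°, lat 19.5833°.
Cell spans 0.0833333° lon × 0.0416667° lat. Centre is SW corner plus half of each.
latitude 19.6042, longitude -58.1250.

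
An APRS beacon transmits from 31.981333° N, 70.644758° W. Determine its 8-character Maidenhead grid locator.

FM41qx25

Shift to the Maidenhead origin (180°W, 90°S): lon 109.35524, lat 121.98133.
Field (20°×10°, letters A–R): 109.35524/20 → 5 → F, 121.98133/10 → 12 → M; chars FM.
Square (2°×1°, digits 0–9): 9.35524/2 → 4, 1.98133/1 → 1; chars 41.
Subsquare (5′×2.5′, letters a–x): 1.35524/0.0833333 → 16 → q, 0.98133/0.0416667 → 23 → x; chars qx.
Extended square (30″×15″, digits 0–9): 0.02191/0.00833333 → 2, 0.02300/0.00416667 → 5; chars 25.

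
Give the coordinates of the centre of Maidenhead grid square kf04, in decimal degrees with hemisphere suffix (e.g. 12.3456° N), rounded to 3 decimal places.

Field K=10, F=5: +10·20° lon, +5·10° lat → SW at lon 20°, lat -40°.
Square 0, 4: +0·2° lon, +4·1° lat → SW at lon 20°, lat -36°.
Cell spans 2° lon × 1° lat. Centre is SW corner plus half of each.
latitude 35.500° S, longitude 21.000° E.

35.500° S, 21.000° E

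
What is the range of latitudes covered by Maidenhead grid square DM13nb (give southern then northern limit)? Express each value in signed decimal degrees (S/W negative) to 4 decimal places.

Field D=3, M=12: +3·20° lon, +12·10° lat → SW at lon -120°, lat 30°.
Square 1, 3: +1·2° lon, +3·1° lat → SW at lon -118°, lat 33°.
Subsquare n=13, b=1: +13·0.0833333° lon, +1·0.0416667° lat → SW at lon -116.917°, lat 33.0417°.
Cell spans 0.0833333° lon × 0.0416667° lat.
south 33.0417, north 33.0833.

33.0417, 33.0833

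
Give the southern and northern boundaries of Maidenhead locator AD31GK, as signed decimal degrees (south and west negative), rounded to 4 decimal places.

Field A=0, D=3: +0·20° lon, +3·10° lat → SW at lon -180°, lat -60°.
Square 3, 1: +3·2° lon, +1·1° lat → SW at lon -174°, lat -59°.
Subsquare g=6, k=10: +6·0.0833333° lon, +10·0.0416667° lat → SW at lon -173.5°, lat -58.5833°.
Cell spans 0.0833333° lon × 0.0416667° lat.
south -58.5833, north -58.5417.

-58.5833, -58.5417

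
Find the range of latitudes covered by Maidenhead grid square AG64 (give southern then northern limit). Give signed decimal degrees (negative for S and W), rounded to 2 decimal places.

Field A=0, G=6: +0·20° lon, +6·10° lat → SW at lon -180°, lat -30°.
Square 6, 4: +6·2° lon, +4·1° lat → SW at lon -168°, lat -26°.
Cell spans 2° lon × 1° lat.
south -26.00, north -25.00.

-26.00, -25.00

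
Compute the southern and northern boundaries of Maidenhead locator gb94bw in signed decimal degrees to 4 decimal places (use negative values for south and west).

Field G=6, B=1: +6·20° lon, +1·10° lat → SW at lon -60°, lat -80°.
Square 9, 4: +9·2° lon, +4·1° lat → SW at lon -42°, lat -76°.
Subsquare b=1, w=22: +1·0.0833333° lon, +22·0.0416667° lat → SW at lon -41.9167°, lat -75.0833°.
Cell spans 0.0833333° lon × 0.0416667° lat.
south -75.0833, north -75.0417.

-75.0833, -75.0417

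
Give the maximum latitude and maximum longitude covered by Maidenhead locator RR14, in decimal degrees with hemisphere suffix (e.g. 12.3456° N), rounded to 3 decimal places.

85.000° N, 164.000° E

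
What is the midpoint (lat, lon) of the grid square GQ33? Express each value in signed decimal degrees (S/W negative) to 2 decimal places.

73.50, -53.00

Field G=6, Q=16: +6·20° lon, +16·10° lat → SW at lon -60°, lat 70°.
Square 3, 3: +3·2° lon, +3·1° lat → SW at lon -54°, lat 73°.
Cell spans 2° lon × 1° lat. Centre is SW corner plus half of each.
latitude 73.50, longitude -53.00.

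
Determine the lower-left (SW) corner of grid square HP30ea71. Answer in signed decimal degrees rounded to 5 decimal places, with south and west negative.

Field H=7, P=15: +7·20° lon, +15·10° lat → SW at lon -40°, lat 60°.
Square 3, 0: +3·2° lon, +0·1° lat → SW at lon -34°, lat 60°.
Subsquare e=4, a=0: +4·0.0833333° lon, +0·0.0416667° lat → SW at lon -33.6667°, lat 60°.
Extended square 7, 1: +7·0.00833333° lon, +1·0.00416667° lat → SW at lon -33.6083°, lat 60.0042°.
latitude 60.00417, longitude -33.60833.

60.00417, -33.60833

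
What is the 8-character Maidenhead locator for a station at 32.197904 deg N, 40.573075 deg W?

GM92re17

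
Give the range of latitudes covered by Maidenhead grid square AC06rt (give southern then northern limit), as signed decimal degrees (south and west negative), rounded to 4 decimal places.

Field A=0, C=2: +0·20° lon, +2·10° lat → SW at lon -180°, lat -70°.
Square 0, 6: +0·2° lon, +6·1° lat → SW at lon -180°, lat -64°.
Subsquare r=17, t=19: +17·0.0833333° lon, +19·0.0416667° lat → SW at lon -178.583°, lat -63.2083°.
Cell spans 0.0833333° lon × 0.0416667° lat.
south -63.2083, north -63.1667.

-63.2083, -63.1667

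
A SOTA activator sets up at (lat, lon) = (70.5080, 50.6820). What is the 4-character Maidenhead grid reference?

Offset from 180°W / 90°S: lon 230.68°, lat 160.51°.
Field: 230.68/20 → 11 → L, 160.51/10 → 16 → Q; chars LQ.
Square: 10.68/2 → 5, 0.51/1 → 0; chars 50.

LQ50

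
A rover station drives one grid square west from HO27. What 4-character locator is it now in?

HO17

Longitude square 2; −1 → 1.
The latitude characters are unchanged.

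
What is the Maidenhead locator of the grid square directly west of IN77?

Longitude square 7; −1 → 6.
The latitude characters are unchanged.

IN67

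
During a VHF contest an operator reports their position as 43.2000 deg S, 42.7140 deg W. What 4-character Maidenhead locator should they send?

GE86

Shift to the Maidenhead origin (180°W, 90°S): lon 137.29, lat 46.80.
Field: 137.29/20 → 6 → G, 46.80/10 → 4 → E; chars GE.
Square: 17.29/2 → 8, 6.80/1 → 6; chars 86.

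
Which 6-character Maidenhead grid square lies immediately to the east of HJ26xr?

HJ36ar

Longitude subsquare x = 23; +1 → 24, wraps to 0 = a, carry into square.
Longitude square 2; +1 → 3.
The latitude characters are unchanged.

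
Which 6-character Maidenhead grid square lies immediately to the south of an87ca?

AN86cx

Latitude subsquare a = 0; −1 → -1, wraps to 23 = x, carry into square.
Latitude square 7; −1 → 6.
The longitude characters are unchanged.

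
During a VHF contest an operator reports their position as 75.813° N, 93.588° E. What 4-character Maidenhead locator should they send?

Offset from 180°W / 90°S: lon 273.59°, lat 165.81°.
Field: lon ⌊273.59/20⌋ = 13 → N; lat ⌊165.81/10⌋ = 16 → Q.
Square: lon ⌊13.59/2⌋ = 6; lat ⌊5.81/1⌋ = 5.

NQ65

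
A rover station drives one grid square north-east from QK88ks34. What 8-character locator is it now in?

Longitude extended square 3; +1 → 4.
Latitude extended square 4; +1 → 5.

QK88ks45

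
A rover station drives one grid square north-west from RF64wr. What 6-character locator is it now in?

RF64vs

Longitude subsquare w = 22; −1 → 21 = v.
Latitude subsquare r = 17; +1 → 18 = s.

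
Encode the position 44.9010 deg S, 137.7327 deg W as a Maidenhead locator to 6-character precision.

Add 180° to longitude and 90° to latitude: 42.2673, 45.0990.
Field (20°×10°, letters A–R): lon ⌊42.2673/20⌋ = 2 → C; lat ⌊45.0990/10⌋ = 4 → E.
Square (2°×1°, digits 0–9): lon ⌊2.2673/2⌋ = 1; lat ⌊5.0990/1⌋ = 5.
Subsquare (5′×2.5′, letters a–x): lon ⌊0.2673/0.0833333⌋ = 3 → d; lat ⌊0.0990/0.0416667⌋ = 2 → c.

CE15dc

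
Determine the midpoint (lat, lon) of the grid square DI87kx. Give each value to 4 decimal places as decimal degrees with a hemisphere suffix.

Field D=3, I=8: +3·20° lon, +8·10° lat → SW at lon -120°, lat -10°.
Square 8, 7: +8·2° lon, +7·1° lat → SW at lon -104°, lat -3°.
Subsquare k=10, x=23: +10·0.0833333° lon, +23·0.0416667° lat → SW at lon -103.167°, lat -2.04167°.
Cell spans 0.0833333° lon × 0.0416667° lat. Centre is SW corner plus half of each.
latitude 2.0208° S, longitude 103.1250° W.

2.0208° S, 103.1250° W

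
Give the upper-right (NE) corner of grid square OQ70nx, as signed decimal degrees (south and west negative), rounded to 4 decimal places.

Field O=14, Q=16: +14·20° lon, +16·10° lat → SW at lon 100°, lat 70°.
Square 7, 0: +7·2° lon, +0·1° lat → SW at lon 114°, lat 70°.
Subsquare n=13, x=23: +13·0.0833333° lon, +23·0.0416667° lat → SW at lon 115.083°, lat 70.9583°.
Cell spans 0.0833333° lon × 0.0416667° lat. NE corner is SW corner plus one full cell.
latitude 71.0000, longitude 115.1667.

71.0000, 115.1667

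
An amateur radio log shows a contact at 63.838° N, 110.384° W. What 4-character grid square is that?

Offset from 180°W / 90°S: lon 69.62°, lat 153.84°.
Field: 69.62/20 → 3 → D, 153.84/10 → 15 → P; chars DP.
Square: 9.62/2 → 4, 3.84/1 → 3; chars 43.

DP43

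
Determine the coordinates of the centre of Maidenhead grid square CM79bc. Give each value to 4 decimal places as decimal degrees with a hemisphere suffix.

39.1042° N, 125.8750° W

Field C=2, M=12: +2·20° lon, +12·10° lat → SW at lon -140°, lat 30°.
Square 7, 9: +7·2° lon, +9·1° lat → SW at lon -126°, lat 39°.
Subsquare b=1, c=2: +1·0.0833333° lon, +2·0.0416667° lat → SW at lon -125.917°, lat 39.0833°.
Cell spans 0.0833333° lon × 0.0416667° lat. Centre is SW corner plus half of each.
latitude 39.1042° N, longitude 125.8750° W.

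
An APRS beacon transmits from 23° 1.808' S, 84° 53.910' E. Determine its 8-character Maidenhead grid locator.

NG26kx72

Offset from 180°W / 90°S: lon 264.89850°, lat 66.96987°.
Field: lon ⌊264.89850/20⌋ = 13 → N; lat ⌊66.96987/10⌋ = 6 → G.
Square: lon ⌊4.89850/2⌋ = 2; lat ⌊6.96987/1⌋ = 6.
Subsquare: lon ⌊0.89850/0.0833333⌋ = 10 → k; lat ⌊0.96987/0.0416667⌋ = 23 → x.
Extended square: lon ⌊0.06517/0.00833333⌋ = 7; lat ⌊0.01153/0.00416667⌋ = 2.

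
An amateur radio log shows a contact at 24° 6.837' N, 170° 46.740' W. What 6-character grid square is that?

AL44oc

Shift to the Maidenhead origin (180°W, 90°S): lon 9.2210, lat 114.1140.
Field (20°×10°, letters A–R): 9.2210/20 → 0 → A, 114.1140/10 → 11 → L; chars AL.
Square (2°×1°, digits 0–9): 9.2210/2 → 4, 4.1140/1 → 4; chars 44.
Subsquare (5′×2.5′, letters a–x): 1.2210/0.0833333 → 14 → o, 0.1140/0.0416667 → 2 → c; chars oc.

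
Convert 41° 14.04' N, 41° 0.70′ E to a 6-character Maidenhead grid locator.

Add 180° to longitude and 90° to latitude: 221.0117, 131.2340.
Field: 221.0117/20 → 11 → L, 131.2340/10 → 13 → N; chars LN.
Square: 1.0117/2 → 0, 1.2340/1 → 1; chars 01.
Subsquare: 1.0117/0.0833333 → 12 → m, 0.2340/0.0416667 → 5 → f; chars mf.

LN01mf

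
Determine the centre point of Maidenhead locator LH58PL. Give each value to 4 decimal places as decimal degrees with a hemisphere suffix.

11.5208° S, 51.2917° E

Field L=11, H=7: +11·20° lon, +7·10° lat → SW at lon 40°, lat -20°.
Square 5, 8: +5·2° lon, +8·1° lat → SW at lon 50°, lat -12°.
Subsquare p=15, l=11: +15·0.0833333° lon, +11·0.0416667° lat → SW at lon 51.25°, lat -11.5417°.
Cell spans 0.0833333° lon × 0.0416667° lat. Centre is SW corner plus half of each.
latitude 11.5208° S, longitude 51.2917° E.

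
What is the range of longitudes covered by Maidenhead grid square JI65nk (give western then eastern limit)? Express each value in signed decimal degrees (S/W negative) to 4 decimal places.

13.0833, 13.1667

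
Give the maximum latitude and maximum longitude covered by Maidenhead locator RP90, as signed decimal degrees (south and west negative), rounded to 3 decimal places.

61.000, 180.000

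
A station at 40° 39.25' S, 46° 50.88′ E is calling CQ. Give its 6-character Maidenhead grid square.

LE39ki

Offset from 180°W / 90°S: lon 226.8480°, lat 49.3458°.
Field: 226.8480/20 → 11 → L, 49.3458/10 → 4 → E; chars LE.
Square: 6.8480/2 → 3, 9.3458/1 → 9; chars 39.
Subsquare: 0.8480/0.0833333 → 10 → k, 0.3458/0.0416667 → 8 → i; chars ki.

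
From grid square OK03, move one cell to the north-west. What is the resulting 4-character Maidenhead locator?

NK94

Longitude square 0; −1 → -1, wraps to 9, carry into field.
Longitude field O = 14; −1 → 13 = N.
Latitude square 3; +1 → 4.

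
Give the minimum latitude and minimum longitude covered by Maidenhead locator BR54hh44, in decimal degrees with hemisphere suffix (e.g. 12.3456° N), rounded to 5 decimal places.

84.30833° N, 149.38333° W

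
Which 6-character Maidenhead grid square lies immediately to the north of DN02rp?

Latitude subsquare p = 15; +1 → 16 = q.
The longitude characters are unchanged.

DN02rq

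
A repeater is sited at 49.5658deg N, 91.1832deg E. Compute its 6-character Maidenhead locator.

Add 180° to longitude and 90° to latitude: 271.1832, 139.5658.
Field (20°×10°, letters A–R): lon ⌊271.1832/20⌋ = 13 → N; lat ⌊139.5658/10⌋ = 13 → N.
Square (2°×1°, digits 0–9): lon ⌊11.1832/2⌋ = 5; lat ⌊9.5658/1⌋ = 9.
Subsquare (5′×2.5′, letters a–x): lon ⌊1.1832/0.0833333⌋ = 14 → o; lat ⌊0.5658/0.0416667⌋ = 13 → n.

NN59on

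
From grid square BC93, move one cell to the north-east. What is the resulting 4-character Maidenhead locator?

Longitude square 9; +1 → 10, wraps to 0, carry into field.
Longitude field B = 1; +1 → 2 = C.
Latitude square 3; +1 → 4.

CC04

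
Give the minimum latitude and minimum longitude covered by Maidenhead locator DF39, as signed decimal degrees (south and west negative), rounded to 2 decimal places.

Field D=3, F=5: +3·20° lon, +5·10° lat → SW at lon -120°, lat -40°.
Square 3, 9: +3·2° lon, +9·1° lat → SW at lon -114°, lat -31°.
latitude -31.00, longitude -114.00.

-31.00, -114.00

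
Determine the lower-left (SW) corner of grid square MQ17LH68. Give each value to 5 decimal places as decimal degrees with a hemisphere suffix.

Field M=12, Q=16: +12·20° lon, +16·10° lat → SW at lon 60°, lat 70°.
Square 1, 7: +1·2° lon, +7·1° lat → SW at lon 62°, lat 77°.
Subsquare l=11, h=7: +11·0.0833333° lon, +7·0.0416667° lat → SW at lon 62.9167°, lat 77.2917°.
Extended square 6, 8: +6·0.00833333° lon, +8·0.00416667° lat → SW at lon 62.9667°, lat 77.325°.
latitude 77.32500° N, longitude 62.96667° E.

77.32500° N, 62.96667° E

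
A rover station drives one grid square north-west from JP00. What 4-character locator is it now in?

Longitude square 0; −1 → -1, wraps to 9, carry into field.
Longitude field J = 9; −1 → 8 = I.
Latitude square 0; +1 → 1.

IP91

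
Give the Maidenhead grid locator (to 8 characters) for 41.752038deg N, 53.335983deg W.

GN31hs90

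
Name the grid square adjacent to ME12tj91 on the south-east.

Longitude extended square 9; +1 → 10, wraps to 0, carry into subsquare.
Longitude subsquare t = 19; +1 → 20 = u.
Latitude extended square 1; −1 → 0.

ME12uj00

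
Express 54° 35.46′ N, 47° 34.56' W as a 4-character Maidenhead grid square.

GO64

Shift to the Maidenhead origin (180°W, 90°S): lon 132.42, lat 144.59.
Field: 132.42/20 → 6 → G, 144.59/10 → 14 → O; chars GO.
Square: 12.42/2 → 6, 4.59/1 → 4; chars 64.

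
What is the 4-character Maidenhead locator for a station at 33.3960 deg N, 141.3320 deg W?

BM93

Add 180° to longitude and 90° to latitude: 38.67, 123.40.
Field: lon ⌊38.67/20⌋ = 1 → B; lat ⌊123.40/10⌋ = 12 → M.
Square: lon ⌊18.67/2⌋ = 9; lat ⌊3.40/1⌋ = 3.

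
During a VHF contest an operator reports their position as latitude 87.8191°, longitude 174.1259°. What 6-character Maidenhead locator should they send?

Shift to the Maidenhead origin (180°W, 90°S): lon 354.1259, lat 177.8191.
Field (20°×10°, letters A–R): 354.1259/20 → 17 → R, 177.8191/10 → 17 → R; chars RR.
Square (2°×1°, digits 0–9): 14.1259/2 → 7, 7.8191/1 → 7; chars 77.
Subsquare (5′×2.5′, letters a–x): 0.1259/0.0833333 → 1 → b, 0.8191/0.0416667 → 19 → t; chars bt.

RR77bt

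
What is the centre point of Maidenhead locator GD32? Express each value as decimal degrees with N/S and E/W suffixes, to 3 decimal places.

57.500° S, 53.000° W

Field G=6, D=3: +6·20° lon, +3·10° lat → SW at lon -60°, lat -60°.
Square 3, 2: +3·2° lon, +2·1° lat → SW at lon -54°, lat -58°.
Cell spans 2° lon × 1° lat. Centre is SW corner plus half of each.
latitude 57.500° S, longitude 53.000° W.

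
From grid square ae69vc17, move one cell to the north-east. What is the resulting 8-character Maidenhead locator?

AE69vc28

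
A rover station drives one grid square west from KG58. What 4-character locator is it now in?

Longitude square 5; −1 → 4.
The latitude characters are unchanged.

KG48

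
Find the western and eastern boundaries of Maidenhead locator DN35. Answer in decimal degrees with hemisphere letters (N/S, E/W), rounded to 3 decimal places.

Field D=3, N=13: +3·20° lon, +13·10° lat → SW at lon -120°, lat 40°.
Square 3, 5: +3·2° lon, +5·1° lat → SW at lon -114°, lat 45°.
Cell spans 2° lon × 1° lat.
west 114.000° W, east 112.000° W.

114.000° W, 112.000° W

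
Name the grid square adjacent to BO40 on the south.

BN49

Latitude square 0; −1 → -1, wraps to 9, carry into field.
Latitude field O = 14; −1 → 13 = N.
The longitude characters are unchanged.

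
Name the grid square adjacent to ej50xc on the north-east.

EJ60ad

Longitude subsquare x = 23; +1 → 24, wraps to 0 = a, carry into square.
Longitude square 5; +1 → 6.
Latitude subsquare c = 2; +1 → 3 = d.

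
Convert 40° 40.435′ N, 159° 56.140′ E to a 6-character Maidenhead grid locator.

QN90xq

Add 180° to longitude and 90° to latitude: 339.9357, 130.6739.
Field: lon ⌊339.9357/20⌋ = 16 → Q; lat ⌊130.6739/10⌋ = 13 → N.
Square: lon ⌊19.9357/2⌋ = 9; lat ⌊0.6739/1⌋ = 0.
Subsquare: lon ⌊1.9357/0.0833333⌋ = 23 → x; lat ⌊0.6739/0.0416667⌋ = 16 → q.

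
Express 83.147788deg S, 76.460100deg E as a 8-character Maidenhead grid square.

MA86fu54

Add 180° to longitude and 90° to latitude: 256.46010, 6.85221.
Field: 256.46010/20 → 12 → M, 6.85221/10 → 0 → A; chars MA.
Square: 16.46010/2 → 8, 6.85221/1 → 6; chars 86.
Subsquare: 0.46010/0.0833333 → 5 → f, 0.85221/0.0416667 → 20 → u; chars fu.
Extended square: 0.04343/0.00833333 → 5, 0.01888/0.00416667 → 4; chars 54.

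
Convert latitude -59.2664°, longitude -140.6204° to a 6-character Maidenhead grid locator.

BD90qr

Shift to the Maidenhead origin (180°W, 90°S): lon 39.3796, lat 30.7336.
Field: 39.3796/20 → 1 → B, 30.7336/10 → 3 → D; chars BD.
Square: 19.3796/2 → 9, 0.7336/1 → 0; chars 90.
Subsquare: 1.3796/0.0833333 → 16 → q, 0.7336/0.0416667 → 17 → r; chars qr.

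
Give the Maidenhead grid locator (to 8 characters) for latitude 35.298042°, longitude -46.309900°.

GM65uh21

Shift to the Maidenhead origin (180°W, 90°S): lon 133.69010, lat 125.29804.
Field: lon ⌊133.69010/20⌋ = 6 → G; lat ⌊125.29804/10⌋ = 12 → M.
Square: lon ⌊13.69010/2⌋ = 6; lat ⌊5.29804/1⌋ = 5.
Subsquare: lon ⌊1.69010/0.0833333⌋ = 20 → u; lat ⌊0.29804/0.0416667⌋ = 7 → h.
Extended square: lon ⌊0.02343/0.00833333⌋ = 2; lat ⌊0.00638/0.00416667⌋ = 1.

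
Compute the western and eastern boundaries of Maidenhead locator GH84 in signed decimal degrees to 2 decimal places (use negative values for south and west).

-44.00, -42.00

Field G=6, H=7: +6·20° lon, +7·10° lat → SW at lon -60°, lat -20°.
Square 8, 4: +8·2° lon, +4·1° lat → SW at lon -44°, lat -16°.
Cell spans 2° lon × 1° lat.
west -44.00, east -42.00.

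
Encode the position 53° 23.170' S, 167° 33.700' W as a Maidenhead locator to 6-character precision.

AD66fo

Offset from 180°W / 90°S: lon 12.4383°, lat 36.6138°.
Field (20°×10°, letters A–R): 12.4383/20 → 0 → A, 36.6138/10 → 3 → D; chars AD.
Square (2°×1°, digits 0–9): 12.4383/2 → 6, 6.6138/1 → 6; chars 66.
Subsquare (5′×2.5′, letters a–x): 0.4383/0.0833333 → 5 → f, 0.6138/0.0416667 → 14 → o; chars fo.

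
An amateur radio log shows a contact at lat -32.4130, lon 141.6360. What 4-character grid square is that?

QF07

Offset from 180°W / 90°S: lon 321.64°, lat 57.59°.
Field: lon ⌊321.64/20⌋ = 16 → Q; lat ⌊57.59/10⌋ = 5 → F.
Square: lon ⌊1.64/2⌋ = 0; lat ⌊7.59/1⌋ = 7.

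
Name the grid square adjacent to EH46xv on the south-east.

EH56au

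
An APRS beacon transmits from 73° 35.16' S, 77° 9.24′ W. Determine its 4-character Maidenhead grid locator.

FB16

Shift to the Maidenhead origin (180°W, 90°S): lon 102.85, lat 16.41.
Field (20°×10°, letters A–R): lon ⌊102.85/20⌋ = 5 → F; lat ⌊16.41/10⌋ = 1 → B.
Square (2°×1°, digits 0–9): lon ⌊2.85/2⌋ = 1; lat ⌊6.41/1⌋ = 6.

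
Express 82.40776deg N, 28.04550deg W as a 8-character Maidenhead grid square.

HR52xj47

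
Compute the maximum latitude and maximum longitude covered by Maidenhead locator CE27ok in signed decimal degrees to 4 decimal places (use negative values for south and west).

-42.5417, -134.7500

Field C=2, E=4: +2·20° lon, +4·10° lat → SW at lon -140°, lat -50°.
Square 2, 7: +2·2° lon, +7·1° lat → SW at lon -136°, lat -43°.
Subsquare o=14, k=10: +14·0.0833333° lon, +10·0.0416667° lat → SW at lon -134.833°, lat -42.5833°.
Cell spans 0.0833333° lon × 0.0416667° lat. NE corner is SW corner plus one full cell.
latitude -42.5417, longitude -134.7500.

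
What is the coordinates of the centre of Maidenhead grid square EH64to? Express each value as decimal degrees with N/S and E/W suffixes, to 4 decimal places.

Field E=4, H=7: +4·20° lon, +7·10° lat → SW at lon -100°, lat -20°.
Square 6, 4: +6·2° lon, +4·1° lat → SW at lon -88°, lat -16°.
Subsquare t=19, o=14: +19·0.0833333° lon, +14·0.0416667° lat → SW at lon -86.4167°, lat -15.4167°.
Cell spans 0.0833333° lon × 0.0416667° lat. Centre is SW corner plus half of each.
latitude 15.3958° S, longitude 86.3750° W.

15.3958° S, 86.3750° W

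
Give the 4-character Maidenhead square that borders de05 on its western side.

Longitude square 0; −1 → -1, wraps to 9, carry into field.
Longitude field D = 3; −1 → 2 = C.
The latitude characters are unchanged.

CE95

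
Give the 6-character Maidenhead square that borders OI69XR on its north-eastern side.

Longitude subsquare x = 23; +1 → 24, wraps to 0 = a, carry into square.
Longitude square 6; +1 → 7.
Latitude subsquare r = 17; +1 → 18 = s.

OI79as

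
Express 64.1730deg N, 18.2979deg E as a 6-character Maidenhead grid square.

JP94de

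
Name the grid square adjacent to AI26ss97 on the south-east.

AI26ts06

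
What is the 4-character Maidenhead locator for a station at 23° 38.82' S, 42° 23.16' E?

Shift to the Maidenhead origin (180°W, 90°S): lon 222.39, lat 66.35.
Field: lon ⌊222.39/20⌋ = 11 → L; lat ⌊66.35/10⌋ = 6 → G.
Square: lon ⌊2.39/2⌋ = 1; lat ⌊6.35/1⌋ = 6.

LG16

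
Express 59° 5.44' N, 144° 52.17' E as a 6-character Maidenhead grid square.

Offset from 180°W / 90°S: lon 324.8695°, lat 149.0907°.
Field: lon ⌊324.8695/20⌋ = 16 → Q; lat ⌊149.0907/10⌋ = 14 → O.
Square: lon ⌊4.8695/2⌋ = 2; lat ⌊9.0907/1⌋ = 9.
Subsquare: lon ⌊0.8695/0.0833333⌋ = 10 → k; lat ⌊0.0907/0.0416667⌋ = 2 → c.

QO29kc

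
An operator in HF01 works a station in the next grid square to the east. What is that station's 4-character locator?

Longitude square 0; +1 → 1.
The latitude characters are unchanged.

HF11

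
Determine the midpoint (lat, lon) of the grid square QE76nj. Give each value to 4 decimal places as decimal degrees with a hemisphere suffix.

Field Q=16, E=4: +16·20° lon, +4·10° lat → SW at lon 140°, lat -50°.
Square 7, 6: +7·2° lon, +6·1° lat → SW at lon 154°, lat -44°.
Subsquare n=13, j=9: +13·0.0833333° lon, +9·0.0416667° lat → SW at lon 155.083°, lat -43.625°.
Cell spans 0.0833333° lon × 0.0416667° lat. Centre is SW corner plus half of each.
latitude 43.6042° S, longitude 155.1250° E.

43.6042° S, 155.1250° E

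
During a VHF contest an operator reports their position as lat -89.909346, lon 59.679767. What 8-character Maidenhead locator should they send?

LA90uc11

Add 180° to longitude and 90° to latitude: 239.67977, 0.09065.
Field: lon ⌊239.67977/20⌋ = 11 → L; lat ⌊0.09065/10⌋ = 0 → A.
Square: lon ⌊19.67977/2⌋ = 9; lat ⌊0.09065/1⌋ = 0.
Subsquare: lon ⌊1.67977/0.0833333⌋ = 20 → u; lat ⌊0.09065/0.0416667⌋ = 2 → c.
Extended square: lon ⌊0.01310/0.00833333⌋ = 1; lat ⌊0.00732/0.00416667⌋ = 1.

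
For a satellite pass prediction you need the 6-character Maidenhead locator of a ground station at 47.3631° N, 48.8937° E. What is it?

Offset from 180°W / 90°S: lon 228.8937°, lat 137.3631°.
Field: 228.8937/20 → 11 → L, 137.3631/10 → 13 → N; chars LN.
Square: 8.8937/2 → 4, 7.3631/1 → 7; chars 47.
Subsquare: 0.8937/0.0833333 → 10 → k, 0.3631/0.0416667 → 8 → i; chars ki.

LN47ki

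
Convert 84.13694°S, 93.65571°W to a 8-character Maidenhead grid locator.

Add 180° to longitude and 90° to latitude: 86.34429, 5.86306.
Field: lon ⌊86.34429/20⌋ = 4 → E; lat ⌊5.86306/10⌋ = 0 → A.
Square: lon ⌊6.34429/2⌋ = 3; lat ⌊5.86306/1⌋ = 5.
Subsquare: lon ⌊0.34429/0.0833333⌋ = 4 → e; lat ⌊0.86306/0.0416667⌋ = 20 → u.
Extended square: lon ⌊0.01096/0.00833333⌋ = 1; lat ⌊0.02973/0.00416667⌋ = 7.

EA35eu17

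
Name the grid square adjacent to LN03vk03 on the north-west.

Longitude extended square 0; −1 → -1, wraps to 9, carry into subsquare.
Longitude subsquare v = 21; −1 → 20 = u.
Latitude extended square 3; +1 → 4.

LN03uk94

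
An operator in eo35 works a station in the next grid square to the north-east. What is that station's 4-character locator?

Longitude square 3; +1 → 4.
Latitude square 5; +1 → 6.

EO46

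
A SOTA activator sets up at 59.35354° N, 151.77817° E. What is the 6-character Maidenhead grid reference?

QO59vi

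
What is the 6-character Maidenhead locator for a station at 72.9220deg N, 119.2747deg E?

OQ92pw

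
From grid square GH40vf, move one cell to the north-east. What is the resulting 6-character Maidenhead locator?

GH40wg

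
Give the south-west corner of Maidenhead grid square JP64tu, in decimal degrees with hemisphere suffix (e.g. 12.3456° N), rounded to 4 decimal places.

64.8333° N, 13.5833° E

Field J=9, P=15: +9·20° lon, +15·10° lat → SW at lon 0°, lat 60°.
Square 6, 4: +6·2° lon, +4·1° lat → SW at lon 12°, lat 64°.
Subsquare t=19, u=20: +19·0.0833333° lon, +20·0.0416667° lat → SW at lon 13.5833°, lat 64.8333°.
latitude 64.8333° N, longitude 13.5833° E.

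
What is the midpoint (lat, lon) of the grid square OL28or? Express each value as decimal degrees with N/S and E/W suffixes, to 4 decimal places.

Field O=14, L=11: +14·20° lon, +11·10° lat → SW at lon 100°, lat 20°.
Square 2, 8: +2·2° lon, +8·1° lat → SW at lon 104°, lat 28°.
Subsquare o=14, r=17: +14·0.0833333° lon, +17·0.0416667° lat → SW at lon 105.167°, lat 28.7083°.
Cell spans 0.0833333° lon × 0.0416667° lat. Centre is SW corner plus half of each.
latitude 28.7292° N, longitude 105.2083° E.

28.7292° N, 105.2083° E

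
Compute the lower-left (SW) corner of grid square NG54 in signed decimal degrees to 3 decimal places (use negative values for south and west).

Field N=13, G=6: +13·20° lon, +6·10° lat → SW at lon 80°, lat -30°.
Square 5, 4: +5·2° lon, +4·1° lat → SW at lon 90°, lat -26°.
latitude -26.000, longitude 90.000.

-26.000, 90.000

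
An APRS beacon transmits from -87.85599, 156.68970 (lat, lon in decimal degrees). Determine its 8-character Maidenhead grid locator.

Add 180° to longitude and 90° to latitude: 336.68970, 2.14401.
Field: 336.68970/20 → 16 → Q, 2.14401/10 → 0 → A; chars QA.
Square: 16.68970/2 → 8, 2.14401/1 → 2; chars 82.
Subsquare: 0.68970/0.0833333 → 8 → i, 0.14401/0.0416667 → 3 → d; chars id.
Extended square: 0.02303/0.00833333 → 2, 0.01901/0.00416667 → 4; chars 24.

QA82id24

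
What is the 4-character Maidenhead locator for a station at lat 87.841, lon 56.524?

LR87

Shift to the Maidenhead origin (180°W, 90°S): lon 236.52, lat 177.84.
Field: lon ⌊236.52/20⌋ = 11 → L; lat ⌊177.84/10⌋ = 17 → R.
Square: lon ⌊16.52/2⌋ = 8; lat ⌊7.84/1⌋ = 7.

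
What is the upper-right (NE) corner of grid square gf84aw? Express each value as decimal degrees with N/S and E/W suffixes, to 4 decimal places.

35.0417° S, 43.9167° W

Field G=6, F=5: +6·20° lon, +5·10° lat → SW at lon -60°, lat -40°.
Square 8, 4: +8·2° lon, +4·1° lat → SW at lon -44°, lat -36°.
Subsquare a=0, w=22: +0·0.0833333° lon, +22·0.0416667° lat → SW at lon -44°, lat -35.0833°.
Cell spans 0.0833333° lon × 0.0416667° lat. NE corner is SW corner plus one full cell.
latitude 35.0417° S, longitude 43.9167° W.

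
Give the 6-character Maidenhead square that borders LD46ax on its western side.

LD36xx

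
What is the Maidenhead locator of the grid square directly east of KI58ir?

KI58jr

Longitude subsquare i = 8; +1 → 9 = j.
The latitude characters are unchanged.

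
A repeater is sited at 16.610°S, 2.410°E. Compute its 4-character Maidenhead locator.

Add 180° to longitude and 90° to latitude: 182.41, 73.39.
Field: lon ⌊182.41/20⌋ = 9 → J; lat ⌊73.39/10⌋ = 7 → H.
Square: lon ⌊2.41/2⌋ = 1; lat ⌊3.39/1⌋ = 3.

JH13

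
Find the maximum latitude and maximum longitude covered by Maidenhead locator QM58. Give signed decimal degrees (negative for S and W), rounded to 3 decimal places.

39.000, 152.000

Field Q=16, M=12: +16·20° lon, +12·10° lat → SW at lon 140°, lat 30°.
Square 5, 8: +5·2° lon, +8·1° lat → SW at lon 150°, lat 38°.
Cell spans 2° lon × 1° lat. NE corner is SW corner plus one full cell.
latitude 39.000, longitude 152.000.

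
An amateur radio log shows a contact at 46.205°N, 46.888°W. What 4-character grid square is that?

GN66

Add 180° to longitude and 90° to latitude: 133.11, 136.20.
Field: lon ⌊133.11/20⌋ = 6 → G; lat ⌊136.20/10⌋ = 13 → N.
Square: lon ⌊13.11/2⌋ = 6; lat ⌊6.20/1⌋ = 6.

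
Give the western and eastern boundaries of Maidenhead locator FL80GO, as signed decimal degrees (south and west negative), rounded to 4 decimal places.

-63.5000, -63.4167

Field F=5, L=11: +5·20° lon, +11·10° lat → SW at lon -80°, lat 20°.
Square 8, 0: +8·2° lon, +0·1° lat → SW at lon -64°, lat 20°.
Subsquare g=6, o=14: +6·0.0833333° lon, +14·0.0416667° lat → SW at lon -63.5°, lat 20.5833°.
Cell spans 0.0833333° lon × 0.0416667° lat.
west -63.5000, east -63.4167.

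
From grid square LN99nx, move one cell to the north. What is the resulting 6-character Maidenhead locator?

Latitude subsquare x = 23; +1 → 24, wraps to 0 = a, carry into square.
Latitude square 9; +1 → 10, wraps to 0, carry into field.
Latitude field N = 13; +1 → 14 = O.
The longitude characters are unchanged.

LO90na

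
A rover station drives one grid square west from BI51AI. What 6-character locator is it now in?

BI41xi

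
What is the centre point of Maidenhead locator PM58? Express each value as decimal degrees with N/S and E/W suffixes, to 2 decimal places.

Field P=15, M=12: +15·20° lon, +12·10° lat → SW at lon 120°, lat 30°.
Square 5, 8: +5·2° lon, +8·1° lat → SW at lon 130°, lat 38°.
Cell spans 2° lon × 1° lat. Centre is SW corner plus half of each.
latitude 38.50° N, longitude 131.00° E.

38.50° N, 131.00° E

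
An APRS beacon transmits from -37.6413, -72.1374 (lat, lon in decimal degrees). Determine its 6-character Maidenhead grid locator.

Shift to the Maidenhead origin (180°W, 90°S): lon 107.8626, lat 52.3587.
Field (20°×10°, letters A–R): 107.8626/20 → 5 → F, 52.3587/10 → 5 → F; chars FF.
Square (2°×1°, digits 0–9): 7.8626/2 → 3, 2.3587/1 → 2; chars 32.
Subsquare (5′×2.5′, letters a–x): 1.8626/0.0833333 → 22 → w, 0.3587/0.0416667 → 8 → i; chars wi.

FF32wi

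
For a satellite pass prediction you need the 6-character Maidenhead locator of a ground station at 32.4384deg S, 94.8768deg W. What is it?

EF27nn

Add 180° to longitude and 90° to latitude: 85.1232, 57.5616.
Field: lon ⌊85.1232/20⌋ = 4 → E; lat ⌊57.5616/10⌋ = 5 → F.
Square: lon ⌊5.1232/2⌋ = 2; lat ⌊7.5616/1⌋ = 7.
Subsquare: lon ⌊1.1232/0.0833333⌋ = 13 → n; lat ⌊0.5616/0.0416667⌋ = 13 → n.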